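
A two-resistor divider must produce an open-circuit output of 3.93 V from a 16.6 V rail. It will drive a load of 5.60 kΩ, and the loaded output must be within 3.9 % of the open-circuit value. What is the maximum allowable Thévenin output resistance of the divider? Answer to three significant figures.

Loading drop = R_th/(R_th + R_L) ≤ 0.0390, so R_th ≤ R_L · ε/(1−ε) = 5.60 kΩ × 0.0390/0.9610 = 227 Ω.

R_th ≤ 227 Ω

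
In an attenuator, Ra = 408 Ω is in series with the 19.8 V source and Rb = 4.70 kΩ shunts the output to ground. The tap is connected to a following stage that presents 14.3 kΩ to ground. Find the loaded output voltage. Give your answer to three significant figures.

The load sits in parallel with Rb: Rb‖R_L = (4700 × 14300) / (4700 + 14300) = 3537 Ω.
V_out = 19.8 × 3537 / (408 + 3537) = 19.8 × 3537/3945 = 17.8 V.

V_out ≈ 17.8 V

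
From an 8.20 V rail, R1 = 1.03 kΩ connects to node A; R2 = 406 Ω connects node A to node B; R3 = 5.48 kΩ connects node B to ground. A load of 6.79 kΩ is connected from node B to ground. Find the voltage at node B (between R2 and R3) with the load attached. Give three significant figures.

At node B, R3 is in parallel with the load: R3‖R_L = 3033 Ω.
Below node A the resistance is R2 + (R3‖R_L) = 3439 Ω, so V_A = 8.20 × 3439/4469 = 6.310 V.
Then V_B = V_A × (R3‖R_L)/(R2 + R3‖R_L) = 6.310 × 3033/3439 = 5.56 V.

V ≈ 5.56 V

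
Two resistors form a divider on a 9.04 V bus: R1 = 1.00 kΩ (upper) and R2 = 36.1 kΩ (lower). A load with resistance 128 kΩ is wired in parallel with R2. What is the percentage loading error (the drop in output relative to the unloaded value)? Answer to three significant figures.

The divider's output (Thévenin) resistance is R1‖R2 = 0.9730 kΩ.
Fractional drop under load = R_th/(R_th + R_L) = 0.9730 / (0.9730 + 128) = 0.007545.
So the output falls by 0.754 %.

0.754 %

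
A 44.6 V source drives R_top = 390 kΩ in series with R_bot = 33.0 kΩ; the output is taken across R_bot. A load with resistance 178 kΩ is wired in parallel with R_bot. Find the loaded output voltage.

The load sits in parallel with R_bot: R_bot‖R_L = (33.0 × 178) / (33.0 + 178) = 27.84 kΩ.
V_out = 44.6 × 27.84 / (390 + 27.84) = 44.6 × 27.84/417.8 = 2.97 V.

V_out ≈ 2.97 V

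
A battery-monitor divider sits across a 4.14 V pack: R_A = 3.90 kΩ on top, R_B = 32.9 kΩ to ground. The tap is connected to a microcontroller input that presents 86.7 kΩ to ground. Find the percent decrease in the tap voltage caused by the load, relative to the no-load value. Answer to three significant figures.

The divider's output (Thévenin) resistance is R_A‖R_B = 3.487 kΩ.
Fractional drop under load = R_th/(R_th + R_L) = 3.487 / (3.487 + 86.7) = 0.03866.
So the output falls by 3.87 %.

3.87 %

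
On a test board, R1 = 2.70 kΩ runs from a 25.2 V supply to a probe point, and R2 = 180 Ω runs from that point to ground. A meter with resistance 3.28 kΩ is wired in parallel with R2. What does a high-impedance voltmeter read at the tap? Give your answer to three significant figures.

The load sits in parallel with R2: R2‖R_L = (180 × 3280) / (180 + 3280) = 170.6 Ω.
V_out = 25.2 × 170.6 / (2700 + 170.6) = 25.2 × 170.6/2871 = 1.50 V.

V_out ≈ 1.50 V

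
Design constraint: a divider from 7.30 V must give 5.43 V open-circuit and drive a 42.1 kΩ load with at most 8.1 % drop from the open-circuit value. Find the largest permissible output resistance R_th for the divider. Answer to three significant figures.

Loading drop = R_th/(R_th + R_L) ≤ 0.0810, so R_th ≤ R_L · ε/(1−ε) = 42.1 kΩ × 0.0810/0.9190 = 3.71 kΩ.
(Any R1, R2 with R2/(R1+R2) = 0.744 and R1‖R2 ≤ 3.71 kΩ will meet the spec.)

R_th ≤ 3.71 kΩ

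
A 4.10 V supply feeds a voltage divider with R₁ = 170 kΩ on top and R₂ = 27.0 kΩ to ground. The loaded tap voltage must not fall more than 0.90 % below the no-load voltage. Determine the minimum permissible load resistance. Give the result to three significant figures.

Output resistance R_th = R₁‖R₂ = (170 × 27.0)/197.0 = 23.30 kΩ.
The fractional drop is R_th/(R_th + R_L); requiring this ≤ 0.00900 gives R_L ≥ R_th(1/0.00900 − 1) = 23.30 × 110.1 = 2.57 MΩ.

R_L(min) ≈ 2.57 MΩ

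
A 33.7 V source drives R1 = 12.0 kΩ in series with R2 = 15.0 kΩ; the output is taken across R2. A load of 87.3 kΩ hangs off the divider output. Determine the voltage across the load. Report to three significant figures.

The load sits in parallel with R2: R2‖R_L = (15.0 × 87.3) / (15.0 + 87.3) = 12.80 kΩ.
V_out = 33.7 × 12.80 / (12.0 + 12.80) = 33.7 × 12.80/24.80 = 17.4 V.

V_out ≈ 17.4 V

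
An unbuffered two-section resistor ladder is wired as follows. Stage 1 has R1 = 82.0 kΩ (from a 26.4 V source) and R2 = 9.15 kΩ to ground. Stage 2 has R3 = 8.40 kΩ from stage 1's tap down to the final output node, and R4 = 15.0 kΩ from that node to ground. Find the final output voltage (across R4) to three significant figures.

V_out ≈ 1.26 V

Stage 2 presents R3+R4 = 23.40 kΩ as a load on stage 1's tap.
Stage 1's lower leg becomes R2‖(R3+R4) = 6.578 kΩ, so V_mid = 26.4 × 6.578/88.58 = 1.960 V.
Stage 2 is itself unloaded: V_out = V_mid × R4/(R3+R4) = 1.960 × 15.0/23.40 = 1.26 V.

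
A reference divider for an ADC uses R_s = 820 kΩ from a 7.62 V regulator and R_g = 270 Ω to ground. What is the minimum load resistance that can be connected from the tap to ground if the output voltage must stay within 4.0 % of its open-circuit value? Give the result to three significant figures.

Output resistance R_th = R_s‖R_g = (820000 × 270)/820300 = 269.9 Ω.
The fractional drop is R_th/(R_th + R_L); requiring this ≤ 0.0400 gives R_L ≥ R_th(1/0.0400 − 1) = 269.9 × 24.00 = 6.48 kΩ.

R_L(min) ≈ 6.48 kΩ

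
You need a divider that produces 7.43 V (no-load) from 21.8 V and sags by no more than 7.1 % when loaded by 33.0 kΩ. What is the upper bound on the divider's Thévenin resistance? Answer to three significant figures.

Loading drop = R_th/(R_th + R_L) ≤ 0.0710, so R_th ≤ R_L · ε/(1−ε) = 33.0 kΩ × 0.0710/0.9290 = 2.52 kΩ.

R_th ≤ 2.52 kΩ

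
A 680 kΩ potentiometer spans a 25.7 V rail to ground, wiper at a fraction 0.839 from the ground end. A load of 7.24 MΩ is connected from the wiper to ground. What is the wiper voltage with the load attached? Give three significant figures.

V ≈ 21.3 V

The wiper splits the pot into (1−α)R = 109.5 kΩ above and αR = 570.5 kΩ below.
Lower section ‖ load = 528.8 kΩ.
V_wiper = 25.7 × 528.8/(109.5 + 528.8) = 21.3 V.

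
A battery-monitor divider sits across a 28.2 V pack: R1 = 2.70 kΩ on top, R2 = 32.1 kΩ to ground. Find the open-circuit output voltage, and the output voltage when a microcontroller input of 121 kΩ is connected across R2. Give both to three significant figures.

Unloaded: 26.0 V; loaded: 25.5 V

Open-circuit: V = 28.2 × 32.1/(2.70 + 32.1) = 26.0 V.
With the load, R2 becomes R2‖R_L = 25.37 kΩ, so V = 28.2 × 25.37/28.07 = 25.5 V.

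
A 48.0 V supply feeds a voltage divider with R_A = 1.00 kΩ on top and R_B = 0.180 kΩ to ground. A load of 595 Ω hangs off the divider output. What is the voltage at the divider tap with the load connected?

The load sits in parallel with R_B: R_B‖R_L = (180 × 595) / (180 + 595) = 138.2 Ω.
V_out = 48.0 × 138.2 / (1000 + 138.2) = 48.0 × 138.2/1138 = 5.83 V.

V_out ≈ 5.83 V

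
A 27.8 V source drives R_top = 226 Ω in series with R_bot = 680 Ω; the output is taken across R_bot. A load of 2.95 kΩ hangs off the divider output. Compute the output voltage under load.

The load sits in parallel with R_bot: R_bot‖R_L = (680 × 2950) / (680 + 2950) = 552.6 Ω.
V_out = 27.8 × 552.6 / (226 + 552.6) = 27.8 × 552.6/778.6 = 19.7 V.

V_out ≈ 19.7 V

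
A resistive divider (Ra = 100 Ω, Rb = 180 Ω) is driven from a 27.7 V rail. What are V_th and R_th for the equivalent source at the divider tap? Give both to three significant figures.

V_th is the open-circuit tap voltage: 27.7 × 180/(100 + 180) = 17.8 V.
With the supply zeroed, Ra and Rb appear in parallel from the tap: R_th = Ra‖Rb = (100 × 180)/280.0 = 64.3 Ω.

V_th = 17.8 V, R_th = 64.3 Ω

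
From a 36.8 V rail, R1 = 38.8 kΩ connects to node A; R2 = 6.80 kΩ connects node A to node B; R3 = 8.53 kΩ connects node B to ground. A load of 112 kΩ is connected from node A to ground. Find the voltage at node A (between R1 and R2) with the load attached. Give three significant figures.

Below node A the series string R2+R3 = 15.33 kΩ sits in parallel with the 112 kΩ load: 13.48 kΩ.
V_A = 36.8 × 13.48/(38.8 + 13.48) = 9.49 V.

V ≈ 9.49 V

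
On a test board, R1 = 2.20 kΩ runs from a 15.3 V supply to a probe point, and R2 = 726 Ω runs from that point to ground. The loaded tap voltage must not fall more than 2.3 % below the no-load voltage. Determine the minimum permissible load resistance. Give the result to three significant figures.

Output resistance R_th = R1‖R2 = (2200 × 726)/2926 = 545.9 Ω.
The fractional drop is R_th/(R_th + R_L); requiring this ≤ 0.0230 gives R_L ≥ R_th(1/0.0230 − 1) = 545.9 × 42.48 = 23.2 kΩ.

R_L(min) ≈ 23.2 kΩ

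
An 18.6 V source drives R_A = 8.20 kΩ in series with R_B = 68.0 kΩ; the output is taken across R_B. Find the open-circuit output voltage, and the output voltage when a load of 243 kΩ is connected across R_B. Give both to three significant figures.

Open-circuit: V = 18.6 × 68.0/(8.20 + 68.0) = 16.6 V.
With the load, R_B becomes R_B‖R_L = 53.13 kΩ, so V = 18.6 × 53.13/61.33 = 16.1 V.

Unloaded: 16.6 V; loaded: 16.1 V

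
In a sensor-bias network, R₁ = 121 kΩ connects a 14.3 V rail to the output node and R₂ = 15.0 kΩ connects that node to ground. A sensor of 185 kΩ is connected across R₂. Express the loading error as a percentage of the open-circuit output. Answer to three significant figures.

The divider's output (Thévenin) resistance is R₁‖R₂ = 13.35 kΩ.
Fractional drop under load = R_th/(R_th + R_L) = 13.35 / (13.35 + 185) = 0.06728.
So the output falls by 6.73 %.

6.73 %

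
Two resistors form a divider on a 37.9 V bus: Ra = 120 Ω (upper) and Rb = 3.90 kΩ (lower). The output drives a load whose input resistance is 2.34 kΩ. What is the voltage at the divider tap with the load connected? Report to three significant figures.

V_out ≈ 35.0 V

The load sits in parallel with Rb: Rb‖R_L = (3900 × 2340) / (3900 + 2340) = 1462 Ω.
V_out = 37.9 × 1462 / (120 + 1462) = 37.9 × 1462/1582 = 35.0 V.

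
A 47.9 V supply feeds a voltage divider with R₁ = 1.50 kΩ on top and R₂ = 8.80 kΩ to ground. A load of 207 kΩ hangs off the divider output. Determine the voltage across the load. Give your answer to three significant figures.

V_out ≈ 40.7 V

The load sits in parallel with R₂: R₂‖R_L = (8.80 × 207) / (8.80 + 207) = 8.441 kΩ.
V_out = 47.9 × 8.441 / (1.50 + 8.441) = 47.9 × 8.441/9.941 = 40.7 V.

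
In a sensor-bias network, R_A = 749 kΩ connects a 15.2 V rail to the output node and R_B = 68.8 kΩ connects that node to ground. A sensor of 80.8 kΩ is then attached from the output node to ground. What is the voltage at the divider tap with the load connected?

The load sits in parallel with R_B: R_B‖R_L = (68.8 × 80.8) / (68.8 + 80.8) = 37.16 kΩ.
V_out = 15.2 × 37.16 / (749 + 37.16) = 15.2 × 37.16/786.2 = 0.718 V.
(Unloaded it would have been 1.28 V.)

V_out ≈ 0.718 V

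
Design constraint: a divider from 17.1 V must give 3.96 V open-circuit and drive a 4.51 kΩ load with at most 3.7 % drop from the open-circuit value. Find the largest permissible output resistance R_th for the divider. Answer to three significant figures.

R_th ≤ 173 Ω

Loading drop = R_th/(R_th + R_L) ≤ 0.0370, so R_th ≤ R_L · ε/(1−ε) = 4.51 kΩ × 0.0370/0.9630 = 173 Ω.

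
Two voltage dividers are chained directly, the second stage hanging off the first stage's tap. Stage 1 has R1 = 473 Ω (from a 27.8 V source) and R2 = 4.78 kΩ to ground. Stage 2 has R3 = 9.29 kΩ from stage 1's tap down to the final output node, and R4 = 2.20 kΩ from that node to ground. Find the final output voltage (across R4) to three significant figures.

Stage 2 presents R3+R4 = 11490 Ω as a load on stage 1's tap.
Stage 1's lower leg becomes R2‖(R3+R4) = 3376 Ω, so V_mid = 27.8 × 3376/3849 = 24.38 V.
Stage 2 is itself unloaded: V_out = V_mid × R4/(R3+R4) = 24.38 × 2200/11490 = 4.67 V.

V_out ≈ 4.67 V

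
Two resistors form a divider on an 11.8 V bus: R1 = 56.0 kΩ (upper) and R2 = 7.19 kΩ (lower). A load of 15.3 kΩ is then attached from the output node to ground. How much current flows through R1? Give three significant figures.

I ≈ 0.194 mA

R2‖R_L = 4.891 kΩ, so the source sees R1 + R2‖R_L = 60.89 kΩ.
I = 11.8 V / 60.89 kΩ = 0.194 mA.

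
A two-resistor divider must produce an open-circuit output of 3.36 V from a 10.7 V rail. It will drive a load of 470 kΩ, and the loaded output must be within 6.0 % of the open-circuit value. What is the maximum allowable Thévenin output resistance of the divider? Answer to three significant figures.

Loading drop = R_th/(R_th + R_L) ≤ 0.0600, so R_th ≤ R_L · ε/(1−ε) = 470 kΩ × 0.0600/0.9400 = 30.0 kΩ.

R_th ≤ 30.0 kΩ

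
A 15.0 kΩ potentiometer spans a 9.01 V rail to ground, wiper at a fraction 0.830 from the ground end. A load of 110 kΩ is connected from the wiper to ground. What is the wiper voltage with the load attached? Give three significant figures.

The wiper splits the pot into (1−α)R = 2.550 kΩ above and αR = 12.45 kΩ below.
Lower section ‖ load = 11.18 kΩ.
V_wiper = 9.01 × 11.18/(2.550 + 11.18) = 7.34 V.

V ≈ 7.34 V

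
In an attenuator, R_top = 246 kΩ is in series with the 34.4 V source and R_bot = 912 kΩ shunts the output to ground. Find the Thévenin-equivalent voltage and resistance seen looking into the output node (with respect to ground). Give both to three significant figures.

V_th = 27.1 V, R_th = 194 kΩ

V_th is the open-circuit tap voltage: 34.4 × 912/(246 + 912) = 27.1 V.
With the supply zeroed, R_top and R_bot appear in parallel from the tap: R_th = R_top‖R_bot = (246 × 912)/1158 = 194 kΩ.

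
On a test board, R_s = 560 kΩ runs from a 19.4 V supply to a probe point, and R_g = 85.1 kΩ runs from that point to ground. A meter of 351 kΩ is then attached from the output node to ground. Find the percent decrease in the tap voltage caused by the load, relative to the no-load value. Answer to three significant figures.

17.4 %

Unloaded V = 19.4 × 85.1/645.1 = 2.559 V.
Loaded: R_g‖R_L = 68.49 kΩ, giving V = 19.4 × 68.49/628.5 = 2.114 V.
Drop = (2.559 − 2.114) / 2.559 = 17.4 %.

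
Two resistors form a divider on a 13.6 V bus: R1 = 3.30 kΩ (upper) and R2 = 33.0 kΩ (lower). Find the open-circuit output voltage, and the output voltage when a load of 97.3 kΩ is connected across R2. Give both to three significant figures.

Open-circuit: V = 13.6 × 33.0/(3.30 + 33.0) = 12.4 V.
With the load, R2 becomes R2‖R_L = 24.64 kΩ, so V = 13.6 × 24.64/27.94 = 12.0 V.

Unloaded: 12.4 V; loaded: 12.0 V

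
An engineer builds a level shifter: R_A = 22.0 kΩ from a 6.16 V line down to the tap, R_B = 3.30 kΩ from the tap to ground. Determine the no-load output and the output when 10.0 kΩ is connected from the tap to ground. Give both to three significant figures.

Open-circuit: V = 6.16 × 3.30/(22.0 + 3.30) = 0.803 V.
With the load, R_B becomes R_B‖R_L = 2.481 kΩ, so V = 6.16 × 2.481/24.48 = 0.624 V.

Unloaded: 0.803 V; loaded: 0.624 V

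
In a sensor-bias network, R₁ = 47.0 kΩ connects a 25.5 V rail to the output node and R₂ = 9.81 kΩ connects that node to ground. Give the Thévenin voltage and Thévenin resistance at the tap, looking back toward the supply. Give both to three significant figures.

V_th = 4.40 V, R_th = 8.12 kΩ

V_th is the open-circuit tap voltage: 25.5 × 9.81/(47.0 + 9.81) = 4.40 V.
With the supply zeroed, R₁ and R₂ appear in parallel from the tap: R_th = R₁‖R₂ = (47.0 × 9.81)/56.81 = 8.12 kΩ.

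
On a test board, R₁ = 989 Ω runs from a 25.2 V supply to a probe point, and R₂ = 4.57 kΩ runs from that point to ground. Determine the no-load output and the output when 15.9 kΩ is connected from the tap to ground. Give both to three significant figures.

Unloaded: 20.7 V; loaded: 19.7 V

Open-circuit: V = 25.2 × 4570/(989 + 4570) = 20.7 V.
With the load, R₂ becomes R₂‖R_L = 3550 Ω, so V = 25.2 × 3550/4539 = 19.7 V.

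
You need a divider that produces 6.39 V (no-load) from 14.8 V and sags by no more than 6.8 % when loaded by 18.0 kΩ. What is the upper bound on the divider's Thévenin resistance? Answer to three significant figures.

Loading drop = R_th/(R_th + R_L) ≤ 0.0680, so R_th ≤ R_L · ε/(1−ε) = 18.0 kΩ × 0.0680/0.9320 = 1.31 kΩ.
(Any R1, R2 with R2/(R1+R2) = 0.432 and R1‖R2 ≤ 1.31 kΩ will meet the spec.)

R_th ≤ 1.31 kΩ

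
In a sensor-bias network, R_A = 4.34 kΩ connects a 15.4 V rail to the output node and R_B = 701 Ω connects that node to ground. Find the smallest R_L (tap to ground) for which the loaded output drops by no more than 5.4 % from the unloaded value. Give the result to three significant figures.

R_L(min) ≈ 10.6 kΩ

Output resistance R_th = R_A‖R_B = (4340 × 701)/5041 = 603.5 Ω.
The fractional drop is R_th/(R_th + R_L); requiring this ≤ 0.0540 gives R_L ≥ R_th(1/0.0540 − 1) = 603.5 × 17.52 = 10.6 kΩ.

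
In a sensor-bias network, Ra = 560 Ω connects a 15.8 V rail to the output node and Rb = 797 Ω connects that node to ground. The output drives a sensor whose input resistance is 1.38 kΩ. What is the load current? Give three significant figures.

Rb‖R_L = 505.2 Ω; V_out = 15.8 × 505.2/1065 = 7.494 V.
I_L = V_out / R_L = 7.494 / 1.38 kΩ = 5.43 mA.

I_L ≈ 5.43 mA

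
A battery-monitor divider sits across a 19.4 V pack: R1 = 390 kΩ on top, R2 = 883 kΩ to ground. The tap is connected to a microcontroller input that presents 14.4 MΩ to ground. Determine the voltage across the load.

The load sits in parallel with R2: R2‖R_L = (883 × 14400) / (883 + 14400) = 832.0 kΩ.
V_out = 19.4 × 832.0 / (390 + 832.0) = 19.4 × 832.0/1222 = 13.2 V.

V_out ≈ 13.2 V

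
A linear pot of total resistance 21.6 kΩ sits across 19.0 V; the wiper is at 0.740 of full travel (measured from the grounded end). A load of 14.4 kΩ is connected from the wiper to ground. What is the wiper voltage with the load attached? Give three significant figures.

V ≈ 10.9 V

The wiper splits the pot into (1−α)R = 5.616 kΩ above and αR = 15.98 kΩ below.
Lower section ‖ load = 7.575 kΩ.
V_wiper = 19.0 × 7.575/(5.616 + 7.575) = 10.9 V.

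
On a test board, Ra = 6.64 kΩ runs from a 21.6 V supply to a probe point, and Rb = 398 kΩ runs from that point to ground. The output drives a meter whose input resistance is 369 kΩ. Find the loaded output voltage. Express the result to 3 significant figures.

V_out ≈ 20.9 V

The load sits in parallel with Rb: Rb‖R_L = (398 × 369) / (398 + 369) = 191.5 kΩ.
V_out = 21.6 × 191.5 / (6.64 + 191.5) = 21.6 × 191.5/198.1 = 20.9 V.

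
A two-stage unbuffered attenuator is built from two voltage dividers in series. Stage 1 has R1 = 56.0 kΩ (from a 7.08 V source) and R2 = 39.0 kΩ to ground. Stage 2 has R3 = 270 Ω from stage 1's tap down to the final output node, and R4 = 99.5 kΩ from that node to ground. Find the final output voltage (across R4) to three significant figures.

V_out ≈ 2.36 V

Stage 2 presents R3+R4 = 99770 Ω as a load on stage 1's tap.
Stage 1's lower leg becomes R2‖(R3+R4) = 28040 Ω, so V_mid = 7.08 × 28040/84040 = 2.362 V.
Stage 2 is itself unloaded: V_out = V_mid × R4/(R3+R4) = 2.362 × 99500/99770 = 2.36 V.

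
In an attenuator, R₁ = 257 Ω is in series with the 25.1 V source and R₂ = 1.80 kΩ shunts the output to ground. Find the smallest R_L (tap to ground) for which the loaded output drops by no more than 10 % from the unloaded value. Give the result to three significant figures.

Output resistance R_th = R₁‖R₂ = (257 × 1800)/2057 = 224.9 Ω.
The fractional drop is R_th/(R_th + R_L); requiring this ≤ 0.100 gives R_L ≥ R_th(1/0.100 − 1) = 224.9 × 9.000 = 2.02 kΩ.

R_L(min) ≈ 2.02 kΩ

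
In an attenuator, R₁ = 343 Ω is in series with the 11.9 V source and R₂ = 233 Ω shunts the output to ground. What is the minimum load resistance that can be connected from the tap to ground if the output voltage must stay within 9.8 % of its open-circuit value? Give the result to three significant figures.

Output resistance R_th = R₁‖R₂ = (343 × 233)/576.0 = 138.7 Ω.
The fractional drop is R_th/(R_th + R_L); requiring this ≤ 0.0980 gives R_L ≥ R_th(1/0.0980 − 1) = 138.7 × 9.204 = 1.28 kΩ.

R_L(min) ≈ 1.28 kΩ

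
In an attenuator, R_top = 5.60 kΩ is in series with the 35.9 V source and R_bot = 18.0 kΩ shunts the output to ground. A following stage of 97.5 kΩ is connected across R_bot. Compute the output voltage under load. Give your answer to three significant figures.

V_out ≈ 26.2 V

The load sits in parallel with R_bot: R_bot‖R_L = (18.0 × 97.5) / (18.0 + 97.5) = 15.19 kΩ.
V_out = 35.9 × 15.19 / (5.60 + 15.19) = 35.9 × 15.19/20.79 = 26.2 V.
(Unloaded it would have been 27.4 V.)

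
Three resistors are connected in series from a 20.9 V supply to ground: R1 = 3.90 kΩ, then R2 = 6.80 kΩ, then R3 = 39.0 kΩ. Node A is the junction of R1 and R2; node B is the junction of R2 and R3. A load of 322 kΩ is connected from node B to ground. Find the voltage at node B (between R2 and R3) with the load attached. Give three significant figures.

At node B, R3 is in parallel with the load: R3‖R_L = 34.79 kΩ.
Below node A the resistance is R2 + (R3‖R_L) = 41.59 kΩ, so V_A = 20.9 × 41.59/45.49 = 19.11 V.
Then V_B = V_A × (R3‖R_L)/(R2 + R3‖R_L) = 19.11 × 34.79/41.59 = 16.0 V.

V ≈ 16.0 V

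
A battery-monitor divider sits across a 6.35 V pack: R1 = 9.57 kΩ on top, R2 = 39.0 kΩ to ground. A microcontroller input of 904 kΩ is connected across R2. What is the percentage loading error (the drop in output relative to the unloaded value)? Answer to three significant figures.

The divider's output (Thévenin) resistance is R1‖R2 = 7.684 kΩ.
Fractional drop under load = R_th/(R_th + R_L) = 7.684 / (7.684 + 904) = 0.008429.
So the output falls by 0.843 %.

0.843 %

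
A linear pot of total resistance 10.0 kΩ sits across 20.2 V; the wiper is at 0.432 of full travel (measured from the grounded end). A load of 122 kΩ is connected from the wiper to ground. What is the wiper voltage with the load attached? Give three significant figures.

The wiper splits the pot into (1−α)R = 5.680 kΩ above and αR = 4.320 kΩ below.
Lower section ‖ load = 4.172 kΩ.
V_wiper = 20.2 × 4.172/(5.680 + 4.172) = 8.55 V.

V ≈ 8.55 V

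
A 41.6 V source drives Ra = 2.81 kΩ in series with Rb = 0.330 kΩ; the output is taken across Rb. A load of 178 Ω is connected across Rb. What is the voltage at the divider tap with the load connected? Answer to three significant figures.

V_out ≈ 1.64 V

The load sits in parallel with Rb: Rb‖R_L = (330 × 178) / (330 + 178) = 115.6 Ω.
V_out = 41.6 × 115.6 / (2810 + 115.6) = 41.6 × 115.6/2926 = 1.64 V.
(Unloaded it would have been 4.37 V.)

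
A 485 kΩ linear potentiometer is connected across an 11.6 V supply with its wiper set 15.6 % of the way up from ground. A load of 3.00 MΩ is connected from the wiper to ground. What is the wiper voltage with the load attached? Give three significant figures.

V ≈ 1.77 V

The wiper splits the pot into (1−α)R = 409.3 kΩ above and αR = 75.66 kΩ below.
Lower section ‖ load = 73.80 kΩ.
V_wiper = 11.6 × 73.80/(409.3 + 73.80) = 1.77 V.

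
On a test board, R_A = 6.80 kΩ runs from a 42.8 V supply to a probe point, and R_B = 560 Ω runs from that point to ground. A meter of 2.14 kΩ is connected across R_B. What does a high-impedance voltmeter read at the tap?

The load sits in parallel with R_B: R_B‖R_L = (560 × 2140) / (560 + 2140) = 443.9 Ω.
V_out = 42.8 × 443.9 / (6800 + 443.9) = 42.8 × 443.9/7244 = 2.62 V.

V_out ≈ 2.62 V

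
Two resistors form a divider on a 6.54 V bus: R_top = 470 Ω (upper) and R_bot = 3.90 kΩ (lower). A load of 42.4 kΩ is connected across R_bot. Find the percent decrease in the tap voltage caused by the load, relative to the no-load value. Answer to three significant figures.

The divider's output (Thévenin) resistance is R_top‖R_bot = 419.5 Ω.
Fractional drop under load = R_th/(R_th + R_L) = 419.5 / (419.5 + 42400) = 0.009796.
So the output falls by 0.980 %.

0.980 %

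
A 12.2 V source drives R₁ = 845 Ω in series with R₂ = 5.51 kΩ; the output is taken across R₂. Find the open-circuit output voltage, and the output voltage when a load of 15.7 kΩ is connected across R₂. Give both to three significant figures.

Unloaded: 10.6 V; loaded: 10.1 V

Open-circuit: V = 12.2 × 5510/(845 + 5510) = 10.6 V.
With the load, R₂ becomes R₂‖R_L = 4079 Ω, so V = 12.2 × 4079/4924 = 10.1 V.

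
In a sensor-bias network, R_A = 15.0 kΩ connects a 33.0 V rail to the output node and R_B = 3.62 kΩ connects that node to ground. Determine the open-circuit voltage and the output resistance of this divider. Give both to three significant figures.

V_th = 6.42 V, R_th = 2.92 kΩ

V_th is the open-circuit tap voltage: 33.0 × 3.62/(15.0 + 3.62) = 6.42 V.
With the supply zeroed, R_A and R_B appear in parallel from the tap: R_th = R_A‖R_B = (15.0 × 3.62)/18.62 = 2.92 kΩ.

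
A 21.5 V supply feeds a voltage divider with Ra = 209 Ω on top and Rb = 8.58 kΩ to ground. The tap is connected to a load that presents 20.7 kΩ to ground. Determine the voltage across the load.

The load sits in parallel with Rb: Rb‖R_L = (8580 × 20700) / (8580 + 20700) = 6066 Ω.
V_out = 21.5 × 6066 / (209 + 6066) = 21.5 × 6066/6275 = 20.8 V.

V_out ≈ 20.8 V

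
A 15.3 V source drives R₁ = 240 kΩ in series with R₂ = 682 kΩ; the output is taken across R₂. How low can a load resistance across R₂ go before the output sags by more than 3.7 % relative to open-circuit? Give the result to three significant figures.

Output resistance R_th = R₁‖R₂ = (240 × 682)/922.0 = 177.5 kΩ.
The fractional drop is R_th/(R_th + R_L); requiring this ≤ 0.0370 gives R_L ≥ R_th(1/0.0370 − 1) = 177.5 × 26.03 = 4.62 MΩ.

R_L(min) ≈ 4.62 MΩ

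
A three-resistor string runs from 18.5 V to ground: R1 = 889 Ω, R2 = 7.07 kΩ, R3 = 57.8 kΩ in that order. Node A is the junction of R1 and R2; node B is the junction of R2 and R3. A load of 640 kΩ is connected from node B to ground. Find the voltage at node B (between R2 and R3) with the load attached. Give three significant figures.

At node B, R3 is in parallel with the load: R3‖R_L = 53010 Ω.
Below node A the resistance is R2 + (R3‖R_L) = 60080 Ω, so V_A = 18.5 × 60080/60970 = 18.23 V.
Then V_B = V_A × (R3‖R_L)/(R2 + R3‖R_L) = 18.23 × 53010/60080 = 16.1 V.

V ≈ 16.1 V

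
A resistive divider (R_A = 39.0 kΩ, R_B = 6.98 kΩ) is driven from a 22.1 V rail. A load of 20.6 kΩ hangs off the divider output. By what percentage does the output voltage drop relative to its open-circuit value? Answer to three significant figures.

The divider's output (Thévenin) resistance is R_A‖R_B = 5.920 kΩ.
Fractional drop under load = R_th/(R_th + R_L) = 5.920 / (5.920 + 20.6) = 0.2232.
So the output falls by 22.3 %.

22.3 %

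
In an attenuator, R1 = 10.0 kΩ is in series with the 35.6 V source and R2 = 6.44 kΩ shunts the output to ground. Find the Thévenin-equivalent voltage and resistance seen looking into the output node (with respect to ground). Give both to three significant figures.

V_th is the open-circuit tap voltage: 35.6 × 6.44/(10.0 + 6.44) = 13.9 V.
With the supply zeroed, R1 and R2 appear in parallel from the tap: R_th = R1‖R2 = (10.0 × 6.44)/16.44 = 3.92 kΩ.

V_th = 13.9 V, R_th = 3.92 kΩ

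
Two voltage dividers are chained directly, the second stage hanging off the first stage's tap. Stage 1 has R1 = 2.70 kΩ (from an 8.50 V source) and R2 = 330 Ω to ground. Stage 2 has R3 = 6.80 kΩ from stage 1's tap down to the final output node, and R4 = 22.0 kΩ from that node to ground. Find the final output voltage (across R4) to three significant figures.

V_out ≈ 0.700 V

Stage 2 presents R3+R4 = 28800 Ω as a load on stage 1's tap.
Stage 1's lower leg becomes R2‖(R3+R4) = 326.3 Ω, so V_mid = 8.50 × 326.3/3026 = 0.9164 V.
Stage 2 is itself unloaded: V_out = V_mid × R4/(R3+R4) = 0.9164 × 22000/28800 = 0.700 V.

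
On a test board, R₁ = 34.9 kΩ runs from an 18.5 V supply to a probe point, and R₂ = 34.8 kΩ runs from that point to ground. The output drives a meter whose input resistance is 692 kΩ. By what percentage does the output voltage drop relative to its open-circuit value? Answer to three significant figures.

The divider's output (Thévenin) resistance is R₁‖R₂ = 17.42 kΩ.
Fractional drop under load = R_th/(R_th + R_L) = 17.42 / (17.42 + 692) = 0.02456.
So the output falls by 2.46 %.

2.46 %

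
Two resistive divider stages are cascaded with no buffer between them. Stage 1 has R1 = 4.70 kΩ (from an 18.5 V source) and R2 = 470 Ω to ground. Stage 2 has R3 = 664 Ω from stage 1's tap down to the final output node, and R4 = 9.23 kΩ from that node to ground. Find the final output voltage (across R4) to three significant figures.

Stage 2 presents R3+R4 = 9894 Ω as a load on stage 1's tap.
Stage 1's lower leg becomes R2‖(R3+R4) = 448.7 Ω, so V_mid = 18.5 × 448.7/5149 = 1.612 V.
Stage 2 is itself unloaded: V_out = V_mid × R4/(R3+R4) = 1.612 × 9230/9894 = 1.50 V.

V_out ≈ 1.50 V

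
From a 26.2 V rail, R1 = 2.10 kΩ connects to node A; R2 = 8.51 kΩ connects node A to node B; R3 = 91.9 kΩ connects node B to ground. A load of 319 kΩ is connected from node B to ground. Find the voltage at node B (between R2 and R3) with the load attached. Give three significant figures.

At node B, R3 is in parallel with the load: R3‖R_L = 71.35 kΩ.
Below node A the resistance is R2 + (R3‖R_L) = 79.86 kΩ, so V_A = 26.2 × 79.86/81.96 = 25.53 V.
Then V_B = V_A × (R3‖R_L)/(R2 + R3‖R_L) = 25.53 × 71.35/79.86 = 22.8 V.

V ≈ 22.8 V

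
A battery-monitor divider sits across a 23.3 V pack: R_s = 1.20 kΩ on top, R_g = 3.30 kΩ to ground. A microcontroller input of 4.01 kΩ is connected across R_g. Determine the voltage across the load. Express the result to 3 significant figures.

V_out ≈ 14.0 V

The load sits in parallel with R_g: R_g‖R_L = (3.30 × 4.01) / (3.30 + 4.01) = 1.810 kΩ.
V_out = 23.3 × 1.810 / (1.20 + 1.810) = 23.3 × 1.810/3.010 = 14.0 V.
(Unloaded it would have been 17.1 V.)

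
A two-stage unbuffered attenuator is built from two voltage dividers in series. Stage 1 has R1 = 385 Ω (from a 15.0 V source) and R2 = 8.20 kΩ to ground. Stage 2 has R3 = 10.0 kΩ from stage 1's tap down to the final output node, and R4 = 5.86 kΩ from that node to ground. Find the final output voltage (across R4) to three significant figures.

V_out ≈ 5.17 V

Stage 2 presents R3+R4 = 15860 Ω as a load on stage 1's tap.
Stage 1's lower leg becomes R2‖(R3+R4) = 5405 Ω, so V_mid = 15.0 × 5405/5790 = 14.00 V.
Stage 2 is itself unloaded: V_out = V_mid × R4/(R3+R4) = 14.00 × 5860/15860 = 5.17 V.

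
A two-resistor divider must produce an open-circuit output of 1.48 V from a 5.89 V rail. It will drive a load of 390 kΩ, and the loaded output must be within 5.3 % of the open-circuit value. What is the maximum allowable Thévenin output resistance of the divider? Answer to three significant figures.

Loading drop = R_th/(R_th + R_L) ≤ 0.0530, so R_th ≤ R_L · ε/(1−ε) = 390 kΩ × 0.0530/0.9470 = 21.8 kΩ.

R_th ≤ 21.8 kΩ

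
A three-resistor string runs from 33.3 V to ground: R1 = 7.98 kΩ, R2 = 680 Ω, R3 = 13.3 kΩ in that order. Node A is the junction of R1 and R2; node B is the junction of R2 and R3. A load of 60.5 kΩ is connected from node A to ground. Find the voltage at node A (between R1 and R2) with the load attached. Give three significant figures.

V ≈ 19.6 V

Below node A the series string R2+R3 = 13980 Ω sits in parallel with the 60500 Ω load: 11360 Ω.
V_A = 33.3 × 11360/(7980 + 11360) = 19.6 V.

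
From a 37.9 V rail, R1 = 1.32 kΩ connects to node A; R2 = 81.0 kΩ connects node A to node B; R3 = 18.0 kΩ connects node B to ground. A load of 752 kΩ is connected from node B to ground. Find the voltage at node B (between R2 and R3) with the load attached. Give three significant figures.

At node B, R3 is in parallel with the load: R3‖R_L = 17.58 kΩ.
Below node A the resistance is R2 + (R3‖R_L) = 98.58 kΩ, so V_A = 37.9 × 98.58/99.90 = 37.40 V.
Then V_B = V_A × (R3‖R_L)/(R2 + R3‖R_L) = 37.40 × 17.58/98.58 = 6.67 V.

V ≈ 6.67 V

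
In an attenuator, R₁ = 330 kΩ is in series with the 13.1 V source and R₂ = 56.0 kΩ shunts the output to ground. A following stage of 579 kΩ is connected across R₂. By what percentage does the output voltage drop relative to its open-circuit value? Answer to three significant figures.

7.64 %

The divider's output (Thévenin) resistance is R₁‖R₂ = 47.88 kΩ.
Fractional drop under load = R_th/(R_th + R_L) = 47.88 / (47.88 + 579) = 0.07637.
So the output falls by 7.64 %.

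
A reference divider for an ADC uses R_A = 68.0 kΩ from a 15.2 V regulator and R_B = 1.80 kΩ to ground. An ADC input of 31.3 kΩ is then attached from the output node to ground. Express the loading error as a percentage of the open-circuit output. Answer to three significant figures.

The divider's output (Thévenin) resistance is R_A‖R_B = 1.754 kΩ.
Fractional drop under load = R_th/(R_th + R_L) = 1.754 / (1.754 + 31.3) = 0.05305.
So the output falls by 5.31 %.

5.31 %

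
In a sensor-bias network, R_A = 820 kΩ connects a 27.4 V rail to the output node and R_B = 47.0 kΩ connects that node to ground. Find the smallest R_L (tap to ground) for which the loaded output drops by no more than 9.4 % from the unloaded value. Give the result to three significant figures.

R_L(min) ≈ 428 kΩ

Output resistance R_th = R_A‖R_B = (820 × 47.0)/867.0 = 44.45 kΩ.
The fractional drop is R_th/(R_th + R_L); requiring this ≤ 0.0940 gives R_L ≥ R_th(1/0.0940 − 1) = 44.45 × 9.638 = 428 kΩ.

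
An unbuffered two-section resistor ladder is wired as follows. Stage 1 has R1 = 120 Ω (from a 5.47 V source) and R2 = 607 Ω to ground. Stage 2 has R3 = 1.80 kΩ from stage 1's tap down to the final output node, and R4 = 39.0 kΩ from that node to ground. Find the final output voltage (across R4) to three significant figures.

Stage 2 presents R3+R4 = 40800 Ω as a load on stage 1's tap.
Stage 1's lower leg becomes R2‖(R3+R4) = 598.1 Ω, so V_mid = 5.47 × 598.1/718.1 = 4.556 V.
Stage 2 is itself unloaded: V_out = V_mid × R4/(R3+R4) = 4.556 × 39000/40800 = 4.35 V.

V_out ≈ 4.35 V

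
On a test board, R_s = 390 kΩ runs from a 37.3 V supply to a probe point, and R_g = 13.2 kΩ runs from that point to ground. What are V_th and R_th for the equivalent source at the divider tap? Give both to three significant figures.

V_th is the open-circuit tap voltage: 37.3 × 13.2/(390 + 13.2) = 1.22 V.
With the supply zeroed, R_s and R_g appear in parallel from the tap: R_th = R_s‖R_g = (390 × 13.2)/403.2 = 12.8 kΩ.

V_th = 1.22 V, R_th = 12.8 kΩ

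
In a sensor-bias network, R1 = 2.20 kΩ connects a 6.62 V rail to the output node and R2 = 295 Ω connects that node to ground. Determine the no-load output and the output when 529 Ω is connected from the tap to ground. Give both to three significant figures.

Unloaded: 0.783 V; loaded: 0.525 V

Open-circuit: V = 6.62 × 295/(2200 + 295) = 0.783 V.
With the load, R2 becomes R2‖R_L = 189.4 Ω, so V = 6.62 × 189.4/2389 = 0.525 V.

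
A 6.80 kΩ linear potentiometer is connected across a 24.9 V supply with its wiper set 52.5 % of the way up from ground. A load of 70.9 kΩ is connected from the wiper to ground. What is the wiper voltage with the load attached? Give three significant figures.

V ≈ 12.8 V

The wiper splits the pot into (1−α)R = 3.230 kΩ above and αR = 3.570 kΩ below.
Lower section ‖ load = 3.399 kΩ.
V_wiper = 24.9 × 3.399/(3.230 + 3.399) = 12.8 V.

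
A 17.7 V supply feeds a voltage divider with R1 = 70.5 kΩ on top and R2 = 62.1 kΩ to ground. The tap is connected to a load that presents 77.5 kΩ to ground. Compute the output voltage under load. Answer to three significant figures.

The load sits in parallel with R2: R2‖R_L = (62.1 × 77.5) / (62.1 + 77.5) = 34.48 kΩ.
V_out = 17.7 × 34.48 / (70.5 + 34.48) = 17.7 × 34.48/105.0 = 5.81 V.

V_out ≈ 5.81 V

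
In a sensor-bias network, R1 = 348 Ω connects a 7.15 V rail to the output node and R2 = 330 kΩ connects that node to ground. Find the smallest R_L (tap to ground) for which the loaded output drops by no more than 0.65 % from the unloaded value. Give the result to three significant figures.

Output resistance R_th = R1‖R2 = (348 × 330000)/330300 = 347.6 Ω.
The fractional drop is R_th/(R_th + R_L); requiring this ≤ 0.00650 gives R_L ≥ R_th(1/0.00650 − 1) = 347.6 × 152.8 = 53.1 kΩ.

R_L(min) ≈ 53.1 kΩ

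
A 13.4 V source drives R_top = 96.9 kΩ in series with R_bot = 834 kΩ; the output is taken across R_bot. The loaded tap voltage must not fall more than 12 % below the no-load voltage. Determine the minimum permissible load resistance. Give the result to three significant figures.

R_L(min) ≈ 637 kΩ

Output resistance R_th = R_top‖R_bot = (96.9 × 834)/930.9 = 86.81 kΩ.
The fractional drop is R_th/(R_th + R_L); requiring this ≤ 0.120 gives R_L ≥ R_th(1/0.120 − 1) = 86.81 × 7.333 = 637 kΩ.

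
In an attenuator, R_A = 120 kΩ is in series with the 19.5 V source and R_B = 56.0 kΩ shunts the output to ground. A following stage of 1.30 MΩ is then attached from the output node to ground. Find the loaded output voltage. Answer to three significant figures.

V_out ≈ 6.03 V

The load sits in parallel with R_B: R_B‖R_L = (56.0 × 1300) / (56.0 + 1300) = 53.69 kΩ.
V_out = 19.5 × 53.69 / (120 + 53.69) = 19.5 × 53.69/173.7 = 6.03 V.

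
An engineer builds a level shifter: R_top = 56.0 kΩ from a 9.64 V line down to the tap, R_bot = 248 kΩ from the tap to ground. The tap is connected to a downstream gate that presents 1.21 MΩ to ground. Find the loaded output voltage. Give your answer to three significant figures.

V_out ≈ 7.58 V

The load sits in parallel with R_bot: R_bot‖R_L = (248 × 1210) / (248 + 1210) = 205.8 kΩ.
V_out = 9.64 × 205.8 / (56.0 + 205.8) = 9.64 × 205.8/261.8 = 7.58 V.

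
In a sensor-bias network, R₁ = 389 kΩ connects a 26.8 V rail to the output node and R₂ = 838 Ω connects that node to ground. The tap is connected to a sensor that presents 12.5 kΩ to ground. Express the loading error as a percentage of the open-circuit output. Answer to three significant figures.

6.27 %

The divider's output (Thévenin) resistance is R₁‖R₂ = 836.2 Ω.
Fractional drop under load = R_th/(R_th + R_L) = 836.2 / (836.2 + 12500) = 0.06270.
So the output falls by 6.27 %.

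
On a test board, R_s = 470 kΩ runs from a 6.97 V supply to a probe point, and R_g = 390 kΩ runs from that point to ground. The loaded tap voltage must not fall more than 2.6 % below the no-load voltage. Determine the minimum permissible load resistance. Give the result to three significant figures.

R_L(min) ≈ 7.98 MΩ

Output resistance R_th = R_s‖R_g = (470 × 390)/860.0 = 213.1 kΩ.
The fractional drop is R_th/(R_th + R_L); requiring this ≤ 0.0260 gives R_L ≥ R_th(1/0.0260 − 1) = 213.1 × 37.46 = 7.98 MΩ.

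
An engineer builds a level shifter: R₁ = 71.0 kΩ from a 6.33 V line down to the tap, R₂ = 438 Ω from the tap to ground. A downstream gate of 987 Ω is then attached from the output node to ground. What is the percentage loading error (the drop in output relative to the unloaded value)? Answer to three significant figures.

30.6 %

The divider's output (Thévenin) resistance is R₁‖R₂ = 435.3 Ω.
Fractional drop under load = R_th/(R_th + R_L) = 435.3 / (435.3 + 987) = 0.3061.
So the output falls by 30.6 %.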